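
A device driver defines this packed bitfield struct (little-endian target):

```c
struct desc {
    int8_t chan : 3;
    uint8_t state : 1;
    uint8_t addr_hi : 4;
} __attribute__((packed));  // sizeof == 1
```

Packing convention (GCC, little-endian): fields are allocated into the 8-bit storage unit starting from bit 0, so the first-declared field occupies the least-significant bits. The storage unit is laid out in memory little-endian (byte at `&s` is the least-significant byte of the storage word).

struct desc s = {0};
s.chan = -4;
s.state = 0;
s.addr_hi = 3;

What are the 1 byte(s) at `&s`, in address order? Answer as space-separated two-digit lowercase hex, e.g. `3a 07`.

34

[0+:3] chan=-4 & 0x7 = 0x4; word=0x04
[3+:1] state=0 & 0x1 = 0x0; word=0x04
[4+:4] addr_hi=3 & 0xf = 0x3; word=0x34
word = 0x34 → little-endian bytes:
  [0]=0x34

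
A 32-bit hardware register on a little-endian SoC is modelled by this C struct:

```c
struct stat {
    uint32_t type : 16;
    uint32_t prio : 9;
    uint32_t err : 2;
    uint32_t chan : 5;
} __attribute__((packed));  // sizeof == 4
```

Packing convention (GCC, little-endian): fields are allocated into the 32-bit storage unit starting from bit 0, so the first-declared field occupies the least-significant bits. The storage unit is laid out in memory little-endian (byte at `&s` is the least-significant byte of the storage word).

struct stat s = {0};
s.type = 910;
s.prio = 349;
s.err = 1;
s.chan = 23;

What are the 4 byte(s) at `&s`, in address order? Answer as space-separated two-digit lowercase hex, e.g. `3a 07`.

[0+:16] type=910 & 0xffff = 0x38e; word=0x0000038e
[16+:9] prio=349 & 0x1ff = 0x15d; word=0x015d038e
[25+:2] err=1 & 0x3 = 0x1; word=0x035d038e
[27+:5] chan=23 & 0x1f = 0x17; word=0xbb5d038e
word = 0xbb5d038e → little-endian bytes:
  [0]=0x8e  [1]=0x03  [2]=0x5d  [3]=0xbb

8e 03 5d bb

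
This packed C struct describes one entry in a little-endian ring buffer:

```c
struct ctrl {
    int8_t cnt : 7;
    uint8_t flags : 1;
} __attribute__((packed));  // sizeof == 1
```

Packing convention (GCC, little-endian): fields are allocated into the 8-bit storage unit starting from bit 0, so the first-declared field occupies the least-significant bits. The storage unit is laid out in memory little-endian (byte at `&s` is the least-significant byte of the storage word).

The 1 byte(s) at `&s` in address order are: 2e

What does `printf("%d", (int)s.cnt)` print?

46

[0]=0x2e (little-endian) → word 0x2e
cnt [0+:7] = (word>>0) & 0x7f = 46  ←
flags [7+:1] = (word>>7) & 0x1 = 0
cnt signed 7b, MSB=0: value = 46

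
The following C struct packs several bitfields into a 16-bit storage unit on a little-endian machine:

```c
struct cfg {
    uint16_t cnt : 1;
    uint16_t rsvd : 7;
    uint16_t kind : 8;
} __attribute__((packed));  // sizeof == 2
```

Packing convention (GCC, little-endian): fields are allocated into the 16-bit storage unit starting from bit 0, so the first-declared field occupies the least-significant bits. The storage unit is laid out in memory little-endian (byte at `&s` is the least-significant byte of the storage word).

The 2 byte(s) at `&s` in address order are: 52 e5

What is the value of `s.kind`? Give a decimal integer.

[0]=0x52 [1]=0xe5 (little-endian) → word 0xe552
cnt:1 @ bit 0 → (0xe552>>0)&0x1 = 0x0
rsvd:7 @ bit 1 → (0xe552>>1)&0x7f = 0x29
kind:8 @ bit 8 → (0xe552>>8)&0xff = 0xe5  ←

229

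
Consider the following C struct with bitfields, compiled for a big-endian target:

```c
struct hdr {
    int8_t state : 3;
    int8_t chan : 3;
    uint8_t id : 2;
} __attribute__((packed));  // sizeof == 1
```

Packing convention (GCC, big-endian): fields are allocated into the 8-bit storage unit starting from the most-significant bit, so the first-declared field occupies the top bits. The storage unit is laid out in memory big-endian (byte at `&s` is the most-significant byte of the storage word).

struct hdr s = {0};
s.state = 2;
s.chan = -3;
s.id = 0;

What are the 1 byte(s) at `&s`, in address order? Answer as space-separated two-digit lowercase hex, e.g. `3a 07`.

[5+:3] state=2 & 0x7 = 0x2; word=0x40
[2+:3] chan=-3 & 0x7 = 0x5; word=0x54
[0+:2] id=0 & 0x3 = 0x0; word=0x54
word = 0x54 → big-endian bytes:
  [0]=0x54

54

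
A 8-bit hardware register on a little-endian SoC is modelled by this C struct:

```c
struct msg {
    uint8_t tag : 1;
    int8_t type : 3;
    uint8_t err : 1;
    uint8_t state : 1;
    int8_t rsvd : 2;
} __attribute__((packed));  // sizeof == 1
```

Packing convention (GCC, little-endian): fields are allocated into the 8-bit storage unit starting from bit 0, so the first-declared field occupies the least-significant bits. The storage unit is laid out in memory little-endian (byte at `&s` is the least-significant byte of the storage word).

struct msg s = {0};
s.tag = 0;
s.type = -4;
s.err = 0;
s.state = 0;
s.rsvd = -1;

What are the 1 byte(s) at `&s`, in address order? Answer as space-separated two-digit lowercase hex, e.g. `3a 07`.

tag (1b) val=0 bits=0x0 at bit 0: 0x00
type (3b) val=-4 bits=0x4 at bit 1: 0x08
err (1b) val=0 bits=0x0 at bit 4: 0x08
state (1b) val=0 bits=0x0 at bit 5: 0x08
rsvd (2b) val=-1 bits=0x3 at bit 6: 0xc8
word = 0xc8 → little-endian bytes:
  [0]=0xc8

c8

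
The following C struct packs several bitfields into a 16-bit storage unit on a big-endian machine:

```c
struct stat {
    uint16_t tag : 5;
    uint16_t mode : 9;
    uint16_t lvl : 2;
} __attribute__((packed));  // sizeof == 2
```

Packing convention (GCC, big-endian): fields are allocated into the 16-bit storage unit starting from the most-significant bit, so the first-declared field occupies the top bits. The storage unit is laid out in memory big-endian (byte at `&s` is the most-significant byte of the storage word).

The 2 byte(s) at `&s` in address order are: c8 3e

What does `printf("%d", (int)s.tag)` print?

25

[0]=0xc8 [1]=0x3e (big-endian) → word 0xc83e
tag:5 @ bit 11 → (0xc83e>>11)&0x1f = 0x19  ←
mode:9 @ bit 2 → (0xc83e>>2)&0x1ff = 0xf
lvl:2 @ bit 0 → (0xc83e>>0)&0x3 = 0x2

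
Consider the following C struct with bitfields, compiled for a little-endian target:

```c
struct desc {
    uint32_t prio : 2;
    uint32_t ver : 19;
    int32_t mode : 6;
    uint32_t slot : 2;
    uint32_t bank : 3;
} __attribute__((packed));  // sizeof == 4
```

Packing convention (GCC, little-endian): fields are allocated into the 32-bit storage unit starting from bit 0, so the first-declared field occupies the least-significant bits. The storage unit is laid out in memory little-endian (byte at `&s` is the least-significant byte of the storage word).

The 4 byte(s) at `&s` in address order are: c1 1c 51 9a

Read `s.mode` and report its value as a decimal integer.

18

[0]=0xc1 [1]=0x1c [2]=0x51 [3]=0x9a (little-endian) → word 0x9a511cc1
prio [0+:2] = (word>>0) & 0x3 = 1
ver [2+:19] = (word>>2) & 0x7ffff = 280368
mode [21+:6] = (word>>21) & 0x3f = 18  ←
slot [27+:2] = (word>>27) & 0x3 = 3
bank [29+:3] = (word>>29) & 0x7 = 4
mode signed 6b, MSB=0: value = 18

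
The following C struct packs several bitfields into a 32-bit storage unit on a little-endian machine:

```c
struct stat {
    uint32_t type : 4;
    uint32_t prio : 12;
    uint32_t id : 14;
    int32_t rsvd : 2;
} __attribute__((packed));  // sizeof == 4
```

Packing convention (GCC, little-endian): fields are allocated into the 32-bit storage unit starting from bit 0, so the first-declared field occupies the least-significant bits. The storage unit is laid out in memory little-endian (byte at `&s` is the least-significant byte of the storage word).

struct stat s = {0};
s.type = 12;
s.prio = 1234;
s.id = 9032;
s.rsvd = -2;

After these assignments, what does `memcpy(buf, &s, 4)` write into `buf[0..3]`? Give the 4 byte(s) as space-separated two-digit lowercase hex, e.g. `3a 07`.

2c 4d 48 a3

type (4b) val=12 bits=0xc at bit 0: 0x0000000c
prio (12b) val=1234 bits=0x4d2 at bit 4: 0x00004d2c
id (14b) val=9032 bits=0x2348 at bit 16: 0x23484d2c
rsvd (2b) val=-2 bits=0x2 at bit 30: 0xa3484d2c
word = 0xa3484d2c → little-endian bytes:
  [0]=0x2c  [1]=0x4d  [2]=0x48  [3]=0xa3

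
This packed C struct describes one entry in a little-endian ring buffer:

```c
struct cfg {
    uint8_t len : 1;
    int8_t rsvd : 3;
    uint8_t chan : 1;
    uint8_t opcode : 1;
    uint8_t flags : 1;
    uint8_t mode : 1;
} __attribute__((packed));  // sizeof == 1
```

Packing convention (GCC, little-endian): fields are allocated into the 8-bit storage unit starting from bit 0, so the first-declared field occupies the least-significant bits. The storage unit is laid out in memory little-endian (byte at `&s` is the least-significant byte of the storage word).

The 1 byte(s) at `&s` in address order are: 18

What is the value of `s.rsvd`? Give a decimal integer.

[0]=0x18 (little-endian) → word 0x18
len [0+:1] = (word>>0) & 0x1 = 0
rsvd [1+:3] = (word>>1) & 0x7 = 4  ←
chan [4+:1] = (word>>4) & 0x1 = 1
opcode [5+:1] = (word>>5) & 0x1 = 0
flags [6+:1] = (word>>6) & 0x1 = 0
mode [7+:1] = (word>>7) & 0x1 = 0
rsvd signed 3b, MSB=1: 4 - 8 = -4

-4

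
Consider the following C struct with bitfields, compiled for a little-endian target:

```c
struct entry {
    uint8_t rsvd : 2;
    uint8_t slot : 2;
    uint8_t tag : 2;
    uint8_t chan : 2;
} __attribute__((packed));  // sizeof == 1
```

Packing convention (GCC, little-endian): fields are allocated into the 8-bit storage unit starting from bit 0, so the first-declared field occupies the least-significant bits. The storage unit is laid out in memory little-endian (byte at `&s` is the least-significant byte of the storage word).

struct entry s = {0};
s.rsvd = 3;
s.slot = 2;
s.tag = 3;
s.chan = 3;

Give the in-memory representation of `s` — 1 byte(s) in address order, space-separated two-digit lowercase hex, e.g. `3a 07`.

fb

rsvd (2b) val=3 bits=0x3 at bit 0: 0x03
slot (2b) val=2 bits=0x2 at bit 2: 0x0b
tag (2b) val=3 bits=0x3 at bit 4: 0x3b
chan (2b) val=3 bits=0x3 at bit 6: 0xfb
word = 0xfb → little-endian bytes:
  [0]=0xfb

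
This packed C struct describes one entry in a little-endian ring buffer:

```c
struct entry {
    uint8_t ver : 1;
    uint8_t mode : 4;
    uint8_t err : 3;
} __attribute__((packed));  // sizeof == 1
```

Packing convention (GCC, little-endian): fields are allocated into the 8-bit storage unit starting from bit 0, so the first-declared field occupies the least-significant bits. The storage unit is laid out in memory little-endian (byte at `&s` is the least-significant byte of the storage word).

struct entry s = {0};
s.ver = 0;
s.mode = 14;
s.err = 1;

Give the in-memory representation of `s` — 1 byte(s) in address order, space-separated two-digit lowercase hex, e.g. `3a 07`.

[0+:1] ver=0 & 0x1 = 0x0; word=0x00
[1+:4] mode=14 & 0xf = 0xe; word=0x1c
[5+:3] err=1 & 0x7 = 0x1; word=0x3c
word = 0x3c → little-endian bytes:
  [0]=0x3c

3c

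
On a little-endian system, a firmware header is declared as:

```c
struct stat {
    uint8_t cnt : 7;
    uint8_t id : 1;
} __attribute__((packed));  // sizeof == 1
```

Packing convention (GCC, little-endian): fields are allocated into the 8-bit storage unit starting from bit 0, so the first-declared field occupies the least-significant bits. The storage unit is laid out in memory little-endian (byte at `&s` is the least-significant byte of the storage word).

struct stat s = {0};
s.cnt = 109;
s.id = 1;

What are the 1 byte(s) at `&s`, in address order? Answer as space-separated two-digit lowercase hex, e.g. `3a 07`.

cnt (7b) val=109 bits=0x6d at bit 0: 0x6d
id (1b) val=1 bits=0x1 at bit 7: 0xed
word = 0xed → little-endian bytes:
  [0]=0xed

ed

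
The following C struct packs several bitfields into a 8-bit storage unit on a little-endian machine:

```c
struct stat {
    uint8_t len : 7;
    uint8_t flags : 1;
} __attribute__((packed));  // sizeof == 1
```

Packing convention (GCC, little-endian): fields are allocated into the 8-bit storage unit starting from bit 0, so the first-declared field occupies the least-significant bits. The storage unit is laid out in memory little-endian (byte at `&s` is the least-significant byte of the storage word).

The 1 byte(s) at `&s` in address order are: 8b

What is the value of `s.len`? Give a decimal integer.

[0]=0x8b (little-endian) → word 0x8b
len:7 @ bit 0 → (0x8b>>0)&0x7f = 0xb  ←
flags:1 @ bit 7 → (0x8b>>7)&0x1 = 0x1

11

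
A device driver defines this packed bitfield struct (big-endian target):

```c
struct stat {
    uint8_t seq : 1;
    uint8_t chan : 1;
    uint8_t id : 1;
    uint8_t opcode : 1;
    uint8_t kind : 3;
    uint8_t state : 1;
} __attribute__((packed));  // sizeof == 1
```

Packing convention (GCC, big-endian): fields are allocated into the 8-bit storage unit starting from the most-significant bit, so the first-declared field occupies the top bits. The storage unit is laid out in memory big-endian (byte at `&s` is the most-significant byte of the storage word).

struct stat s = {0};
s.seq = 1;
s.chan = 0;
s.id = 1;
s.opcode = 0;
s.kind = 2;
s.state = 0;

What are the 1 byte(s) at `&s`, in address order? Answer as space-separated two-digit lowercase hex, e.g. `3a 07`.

a4

[7+:1] seq=1 & 0x1 = 0x1; word=0x80
[6+:1] chan=0 & 0x1 = 0x0; word=0x80
[5+:1] id=1 & 0x1 = 0x1; word=0xa0
[4+:1] opcode=0 & 0x1 = 0x0; word=0xa0
[1+:3] kind=2 & 0x7 = 0x2; word=0xa4
[0+:1] state=0 & 0x1 = 0x0; word=0xa4
word = 0xa4 → big-endian bytes:
  [0]=0xa4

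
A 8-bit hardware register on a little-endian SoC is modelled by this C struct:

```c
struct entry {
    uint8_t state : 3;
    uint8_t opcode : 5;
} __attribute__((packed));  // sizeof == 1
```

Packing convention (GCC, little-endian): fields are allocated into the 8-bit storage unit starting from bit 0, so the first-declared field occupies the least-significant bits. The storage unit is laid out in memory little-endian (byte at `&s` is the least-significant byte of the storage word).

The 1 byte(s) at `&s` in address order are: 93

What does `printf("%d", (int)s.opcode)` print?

[0]=0x93 (little-endian) → word 0x93
state [0+:3] = (word>>0) & 0x7 = 3
opcode [3+:5] = (word>>3) & 0x1f = 18  ←

18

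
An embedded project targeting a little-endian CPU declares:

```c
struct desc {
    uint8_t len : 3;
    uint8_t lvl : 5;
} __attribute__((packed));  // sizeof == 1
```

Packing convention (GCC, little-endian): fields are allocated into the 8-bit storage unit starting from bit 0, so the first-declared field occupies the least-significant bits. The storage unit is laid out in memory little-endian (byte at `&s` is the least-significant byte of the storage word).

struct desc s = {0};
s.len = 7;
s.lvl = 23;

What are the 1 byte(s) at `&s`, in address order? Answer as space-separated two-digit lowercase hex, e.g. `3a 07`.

len (3b) val=7 bits=0x7 at bit 0: 0x07
lvl (5b) val=23 bits=0x17 at bit 3: 0xbf
word = 0xbf → little-endian bytes:
  [0]=0xbf

bf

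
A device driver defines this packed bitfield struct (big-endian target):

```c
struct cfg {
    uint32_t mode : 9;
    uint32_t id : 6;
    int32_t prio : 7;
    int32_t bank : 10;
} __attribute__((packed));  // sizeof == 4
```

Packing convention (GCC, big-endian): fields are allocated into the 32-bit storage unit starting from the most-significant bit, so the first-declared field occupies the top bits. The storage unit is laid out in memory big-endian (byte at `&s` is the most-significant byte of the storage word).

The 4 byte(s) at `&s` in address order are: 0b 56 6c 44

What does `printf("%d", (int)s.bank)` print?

68

[0]=0x0b [1]=0x56 [2]=0x6c [3]=0x44 (big-endian) → word 0x0b566c44
mode [23+:9] = (word>>23) & 0x1ff = 22
id [17+:6] = (word>>17) & 0x3f = 43
prio [10+:7] = (word>>10) & 0x7f = 27
bank [0+:10] = (word>>0) & 0x3ff = 68  ←
bank signed 10b, MSB=0: value = 68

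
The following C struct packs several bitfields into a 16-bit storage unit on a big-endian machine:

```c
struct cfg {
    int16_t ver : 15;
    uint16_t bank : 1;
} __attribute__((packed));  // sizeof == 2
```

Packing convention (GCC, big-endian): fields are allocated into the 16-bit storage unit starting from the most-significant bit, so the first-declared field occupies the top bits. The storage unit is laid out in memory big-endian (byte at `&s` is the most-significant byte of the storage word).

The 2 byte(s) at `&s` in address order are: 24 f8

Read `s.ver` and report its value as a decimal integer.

[0]=0x24 [1]=0xf8 (big-endian) → word 0x24f8
ver [1+:15] = (word>>1) & 0x7fff = 4732  ←
bank [0+:1] = (word>>0) & 0x1 = 0
ver signed 15b, MSB=0: value = 4732

4732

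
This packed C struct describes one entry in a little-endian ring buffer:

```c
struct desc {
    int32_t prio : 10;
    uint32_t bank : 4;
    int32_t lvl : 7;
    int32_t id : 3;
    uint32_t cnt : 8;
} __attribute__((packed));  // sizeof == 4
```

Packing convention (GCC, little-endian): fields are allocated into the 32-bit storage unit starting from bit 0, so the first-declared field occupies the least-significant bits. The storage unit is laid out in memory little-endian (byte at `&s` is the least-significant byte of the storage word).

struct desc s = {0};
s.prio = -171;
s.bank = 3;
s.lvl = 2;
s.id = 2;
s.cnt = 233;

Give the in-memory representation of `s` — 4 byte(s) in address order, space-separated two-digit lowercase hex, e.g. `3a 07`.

prio:10 = -171 → 0x355 << 0 → word 0x00000355
bank:4 = 3 → 0x3 << 10 → word 0x00000f55
lvl:7 = 2 → 0x2 << 14 → word 0x00008f55
id:3 = 2 → 0x2 << 21 → word 0x00408f55
cnt:8 = 233 → 0xe9 << 24 → word 0xe9408f55
word = 0xe9408f55 → little-endian bytes:
  [0]=0x55  [1]=0x8f  [2]=0x40  [3]=0xe9

55 8f 40 e9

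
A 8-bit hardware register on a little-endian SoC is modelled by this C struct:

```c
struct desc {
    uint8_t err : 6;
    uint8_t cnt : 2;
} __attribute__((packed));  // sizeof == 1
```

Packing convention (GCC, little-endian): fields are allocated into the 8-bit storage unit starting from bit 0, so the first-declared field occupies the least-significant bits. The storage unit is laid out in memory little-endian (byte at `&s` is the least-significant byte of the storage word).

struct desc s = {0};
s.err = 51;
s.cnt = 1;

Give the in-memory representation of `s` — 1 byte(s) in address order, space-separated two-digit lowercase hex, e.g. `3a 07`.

[0+:6] err=51 & 0x3f = 0x33; word=0x33
[6+:2] cnt=1 & 0x3 = 0x1; word=0x73
word = 0x73 → little-endian bytes:
  [0]=0x73

73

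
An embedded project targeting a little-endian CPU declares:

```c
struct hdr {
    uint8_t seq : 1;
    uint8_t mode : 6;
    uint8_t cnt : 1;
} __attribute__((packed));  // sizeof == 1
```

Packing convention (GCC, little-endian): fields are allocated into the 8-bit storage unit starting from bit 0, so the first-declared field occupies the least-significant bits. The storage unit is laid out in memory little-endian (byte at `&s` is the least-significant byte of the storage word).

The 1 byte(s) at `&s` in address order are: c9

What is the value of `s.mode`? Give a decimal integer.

[0]=0xc9 (little-endian) → word 0xc9
seq [0+:1] = (word>>0) & 0x1 = 1
mode [1+:6] = (word>>1) & 0x3f = 36  ←
cnt [7+:1] = (word>>7) & 0x1 = 1

36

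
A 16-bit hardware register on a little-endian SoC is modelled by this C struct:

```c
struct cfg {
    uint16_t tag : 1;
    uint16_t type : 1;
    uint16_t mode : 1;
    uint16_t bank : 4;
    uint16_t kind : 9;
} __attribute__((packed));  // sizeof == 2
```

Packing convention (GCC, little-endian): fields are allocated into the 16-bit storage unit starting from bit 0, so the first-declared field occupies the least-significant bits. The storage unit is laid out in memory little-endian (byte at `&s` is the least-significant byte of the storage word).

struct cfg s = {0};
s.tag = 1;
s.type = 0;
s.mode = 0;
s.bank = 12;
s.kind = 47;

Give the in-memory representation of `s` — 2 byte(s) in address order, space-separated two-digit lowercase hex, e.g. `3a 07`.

e1 17

[0+:1] tag=1 & 0x1 = 0x1; word=0x0001
[1+:1] type=0 & 0x1 = 0x0; word=0x0001
[2+:1] mode=0 & 0x1 = 0x0; word=0x0001
[3+:4] bank=12 & 0xf = 0xc; word=0x0061
[7+:9] kind=47 & 0x1ff = 0x2f; word=0x17e1
word = 0x17e1 → little-endian bytes:
  [0]=0xe1  [1]=0x17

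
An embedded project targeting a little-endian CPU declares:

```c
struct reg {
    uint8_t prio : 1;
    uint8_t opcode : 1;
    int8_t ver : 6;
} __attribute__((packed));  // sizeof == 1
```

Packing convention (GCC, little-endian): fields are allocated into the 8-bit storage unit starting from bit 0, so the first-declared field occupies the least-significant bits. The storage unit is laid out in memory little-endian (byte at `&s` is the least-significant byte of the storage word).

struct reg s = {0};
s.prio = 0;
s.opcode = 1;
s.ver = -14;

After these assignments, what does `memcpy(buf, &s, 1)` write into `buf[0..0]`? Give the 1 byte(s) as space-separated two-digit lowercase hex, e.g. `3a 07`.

ca

prio (1b) val=0 bits=0x0 at bit 0: 0x00
opcode (1b) val=1 bits=0x1 at bit 1: 0x02
ver (6b) val=-14 bits=0x32 at bit 2: 0xca
word = 0xca → little-endian bytes:
  [0]=0xca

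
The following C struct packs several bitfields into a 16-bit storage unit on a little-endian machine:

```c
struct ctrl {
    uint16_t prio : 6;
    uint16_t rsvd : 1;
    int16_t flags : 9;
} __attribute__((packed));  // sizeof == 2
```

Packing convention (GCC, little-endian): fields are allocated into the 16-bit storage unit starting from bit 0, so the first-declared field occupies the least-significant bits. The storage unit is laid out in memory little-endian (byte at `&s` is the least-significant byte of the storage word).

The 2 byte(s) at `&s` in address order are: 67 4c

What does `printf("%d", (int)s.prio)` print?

39

[0]=0x67 [1]=0x4c (little-endian) → word 0x4c67
prio:6 @ bit 0 → (0x4c67>>0)&0x3f = 0x27  ←
rsvd:1 @ bit 6 → (0x4c67>>6)&0x1 = 0x1
flags:9 @ bit 7 → (0x4c67>>7)&0x1ff = 0x98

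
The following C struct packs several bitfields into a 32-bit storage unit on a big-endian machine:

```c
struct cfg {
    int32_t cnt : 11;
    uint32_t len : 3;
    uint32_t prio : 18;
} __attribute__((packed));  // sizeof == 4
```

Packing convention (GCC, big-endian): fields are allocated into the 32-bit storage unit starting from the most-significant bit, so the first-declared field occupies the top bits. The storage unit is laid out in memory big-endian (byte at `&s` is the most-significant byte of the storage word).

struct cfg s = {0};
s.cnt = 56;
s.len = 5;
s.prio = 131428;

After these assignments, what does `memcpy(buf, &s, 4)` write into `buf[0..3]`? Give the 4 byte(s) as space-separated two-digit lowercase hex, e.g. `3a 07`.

07 16 01 64

[21+:11] cnt=56 & 0x7ff = 0x38; word=0x07000000
[18+:3] len=5 & 0x7 = 0x5; word=0x07140000
[0+:18] prio=131428 & 0x3ffff = 0x20164; word=0x07160164
word = 0x07160164 → big-endian bytes:
  [0]=0x07  [1]=0x16  [2]=0x01  [3]=0x64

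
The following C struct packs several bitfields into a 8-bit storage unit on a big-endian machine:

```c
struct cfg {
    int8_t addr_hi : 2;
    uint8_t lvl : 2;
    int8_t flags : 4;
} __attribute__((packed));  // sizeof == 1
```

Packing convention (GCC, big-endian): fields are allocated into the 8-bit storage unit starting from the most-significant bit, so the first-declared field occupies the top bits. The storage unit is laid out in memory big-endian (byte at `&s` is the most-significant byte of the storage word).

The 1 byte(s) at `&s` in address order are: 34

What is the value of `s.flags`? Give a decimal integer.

[0]=0x34 (big-endian) → word 0x34
addr_hi [6+:2] = (word>>6) & 0x3 = 0
lvl [4+:2] = (word>>4) & 0x3 = 3
flags [0+:4] = (word>>0) & 0xf = 4  ←
flags signed 4b, MSB=0: value = 4

4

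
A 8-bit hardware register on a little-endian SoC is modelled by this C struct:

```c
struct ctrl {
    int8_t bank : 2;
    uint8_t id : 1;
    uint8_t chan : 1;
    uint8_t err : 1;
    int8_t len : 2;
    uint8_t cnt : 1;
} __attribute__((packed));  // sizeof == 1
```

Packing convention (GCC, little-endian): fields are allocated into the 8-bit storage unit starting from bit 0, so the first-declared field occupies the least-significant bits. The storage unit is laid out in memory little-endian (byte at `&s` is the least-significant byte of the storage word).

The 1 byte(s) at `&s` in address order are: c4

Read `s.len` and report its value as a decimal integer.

[0]=0xc4 (little-endian) → word 0xc4
bank [0+:2] = (word>>0) & 0x3 = 0
id [2+:1] = (word>>2) & 0x1 = 1
chan [3+:1] = (word>>3) & 0x1 = 0
err [4+:1] = (word>>4) & 0x1 = 0
len [5+:2] = (word>>5) & 0x3 = 2  ←
cnt [7+:1] = (word>>7) & 0x1 = 1
len signed 2b, MSB=1: 2 - 4 = -2

-2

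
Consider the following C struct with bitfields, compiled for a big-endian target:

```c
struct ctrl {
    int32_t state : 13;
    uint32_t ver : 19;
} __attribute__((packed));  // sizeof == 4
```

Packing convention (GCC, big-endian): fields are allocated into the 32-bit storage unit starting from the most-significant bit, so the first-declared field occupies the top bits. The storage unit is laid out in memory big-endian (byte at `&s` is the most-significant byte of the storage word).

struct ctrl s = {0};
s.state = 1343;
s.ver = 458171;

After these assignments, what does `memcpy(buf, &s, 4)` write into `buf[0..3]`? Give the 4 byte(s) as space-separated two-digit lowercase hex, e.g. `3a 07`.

29 fe fd bb

[19+:13] state=1343 & 0x1fff = 0x53f; word=0x29f80000
[0+:19] ver=458171 & 0x7ffff = 0x6fdbb; word=0x29fefdbb
word = 0x29fefdbb → big-endian bytes:
  [0]=0x29  [1]=0xfe  [2]=0xfd  [3]=0xbb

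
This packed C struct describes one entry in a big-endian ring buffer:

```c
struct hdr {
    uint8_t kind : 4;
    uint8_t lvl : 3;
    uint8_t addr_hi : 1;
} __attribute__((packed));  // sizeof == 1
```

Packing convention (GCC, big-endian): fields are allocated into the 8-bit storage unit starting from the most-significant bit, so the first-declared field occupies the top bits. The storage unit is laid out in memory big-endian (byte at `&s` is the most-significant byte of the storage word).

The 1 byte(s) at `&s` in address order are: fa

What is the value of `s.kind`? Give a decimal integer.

[0]=0xfa (big-endian) → word 0xfa
kind [4+:4] = (word>>4) & 0xf = 15  ←
lvl [1+:3] = (word>>1) & 0x7 = 5
addr_hi [0+:1] = (word>>0) & 0x1 = 0

15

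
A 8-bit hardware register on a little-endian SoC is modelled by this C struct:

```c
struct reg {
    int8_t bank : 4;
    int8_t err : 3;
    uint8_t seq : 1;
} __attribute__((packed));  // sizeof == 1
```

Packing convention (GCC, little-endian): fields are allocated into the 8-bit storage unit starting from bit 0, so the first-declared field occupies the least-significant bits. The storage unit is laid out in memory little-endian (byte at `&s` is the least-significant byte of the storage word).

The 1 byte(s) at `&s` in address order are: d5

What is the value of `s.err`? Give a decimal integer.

[0]=0xd5 (little-endian) → word 0xd5
bank:4 @ bit 0 → (0xd5>>0)&0xf = 0x5
err:3 @ bit 4 → (0xd5>>4)&0x7 = 0x5  ←
seq:1 @ bit 7 → (0xd5>>7)&0x1 = 0x1
err signed 3b, MSB=1: 5 - 8 = -3

-3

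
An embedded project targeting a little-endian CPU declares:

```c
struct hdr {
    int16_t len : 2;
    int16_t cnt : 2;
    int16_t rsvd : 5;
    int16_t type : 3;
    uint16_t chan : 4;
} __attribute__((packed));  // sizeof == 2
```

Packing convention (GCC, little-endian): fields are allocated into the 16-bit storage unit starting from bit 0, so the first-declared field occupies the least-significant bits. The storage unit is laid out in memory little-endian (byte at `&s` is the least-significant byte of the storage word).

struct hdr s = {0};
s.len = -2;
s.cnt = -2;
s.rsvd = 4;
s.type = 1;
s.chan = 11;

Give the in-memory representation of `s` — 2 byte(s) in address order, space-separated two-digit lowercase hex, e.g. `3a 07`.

len (2b) val=-2 bits=0x2 at bit 0: 0x0002
cnt (2b) val=-2 bits=0x2 at bit 2: 0x000a
rsvd (5b) val=4 bits=0x4 at bit 4: 0x004a
type (3b) val=1 bits=0x1 at bit 9: 0x024a
chan (4b) val=11 bits=0xb at bit 12: 0xb24a
word = 0xb24a → little-endian bytes:
  [0]=0x4a  [1]=0xb2

4a b2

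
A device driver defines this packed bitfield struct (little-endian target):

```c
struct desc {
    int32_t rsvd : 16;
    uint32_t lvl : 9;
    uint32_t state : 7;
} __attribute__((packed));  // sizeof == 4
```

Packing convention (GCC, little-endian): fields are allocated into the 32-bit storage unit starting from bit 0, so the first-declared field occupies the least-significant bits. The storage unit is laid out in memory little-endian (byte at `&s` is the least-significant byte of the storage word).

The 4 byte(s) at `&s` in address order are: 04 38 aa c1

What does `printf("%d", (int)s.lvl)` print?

426

[0]=0x04 [1]=0x38 [2]=0xaa [3]=0xc1 (little-endian) → word 0xc1aa3804
rsvd [0+:16] = (word>>0) & 0xffff = 14340
lvl [16+:9] = (word>>16) & 0x1ff = 426  ←
state [25+:7] = (word>>25) & 0x7f = 96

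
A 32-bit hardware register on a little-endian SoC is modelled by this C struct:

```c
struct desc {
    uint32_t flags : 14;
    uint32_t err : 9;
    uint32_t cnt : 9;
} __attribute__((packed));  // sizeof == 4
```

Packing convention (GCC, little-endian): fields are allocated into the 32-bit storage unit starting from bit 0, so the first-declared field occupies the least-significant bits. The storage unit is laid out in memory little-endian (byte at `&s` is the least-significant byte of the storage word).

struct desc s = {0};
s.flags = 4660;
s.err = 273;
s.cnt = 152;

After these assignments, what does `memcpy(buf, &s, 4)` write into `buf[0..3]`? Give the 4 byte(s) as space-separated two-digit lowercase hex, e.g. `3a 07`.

[0+:14] flags=4660 & 0x3fff = 0x1234; word=0x00001234
[14+:9] err=273 & 0x1ff = 0x111; word=0x00445234
[23+:9] cnt=152 & 0x1ff = 0x98; word=0x4c445234
word = 0x4c445234 → little-endian bytes:
  [0]=0x34  [1]=0x52  [2]=0x44  [3]=0x4c

34 52 44 4c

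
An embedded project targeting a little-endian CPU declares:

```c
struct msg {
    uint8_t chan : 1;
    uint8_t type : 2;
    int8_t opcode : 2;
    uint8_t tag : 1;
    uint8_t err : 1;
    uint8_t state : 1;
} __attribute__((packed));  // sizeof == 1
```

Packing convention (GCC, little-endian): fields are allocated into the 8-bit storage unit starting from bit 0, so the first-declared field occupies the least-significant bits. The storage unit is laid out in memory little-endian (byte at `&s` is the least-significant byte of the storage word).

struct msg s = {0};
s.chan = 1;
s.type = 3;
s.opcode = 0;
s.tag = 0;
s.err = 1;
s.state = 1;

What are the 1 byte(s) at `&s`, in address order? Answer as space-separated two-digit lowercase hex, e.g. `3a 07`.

[0+:1] chan=1 & 0x1 = 0x1; word=0x01
[1+:2] type=3 & 0x3 = 0x3; word=0x07
[3+:2] opcode=0 & 0x3 = 0x0; word=0x07
[5+:1] tag=0 & 0x1 = 0x0; word=0x07
[6+:1] err=1 & 0x1 = 0x1; word=0x47
[7+:1] state=1 & 0x1 = 0x1; word=0xc7
word = 0xc7 → little-endian bytes:
  [0]=0xc7

c7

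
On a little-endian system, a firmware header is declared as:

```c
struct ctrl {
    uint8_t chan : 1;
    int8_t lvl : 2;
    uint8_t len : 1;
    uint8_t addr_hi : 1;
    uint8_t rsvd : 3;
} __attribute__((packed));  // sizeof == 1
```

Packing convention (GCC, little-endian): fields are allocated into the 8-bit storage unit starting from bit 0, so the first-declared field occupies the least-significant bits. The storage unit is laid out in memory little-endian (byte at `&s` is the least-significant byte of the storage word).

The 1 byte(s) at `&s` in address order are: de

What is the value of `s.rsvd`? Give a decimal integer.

[0]=0xde (little-endian) → word 0xde
chan:1 @ bit 0 → (0xde>>0)&0x1 = 0x0
lvl:2 @ bit 1 → (0xde>>1)&0x3 = 0x3
len:1 @ bit 3 → (0xde>>3)&0x1 = 0x1
addr_hi:1 @ bit 4 → (0xde>>4)&0x1 = 0x1
rsvd:3 @ bit 5 → (0xde>>5)&0x7 = 0x6  ←

6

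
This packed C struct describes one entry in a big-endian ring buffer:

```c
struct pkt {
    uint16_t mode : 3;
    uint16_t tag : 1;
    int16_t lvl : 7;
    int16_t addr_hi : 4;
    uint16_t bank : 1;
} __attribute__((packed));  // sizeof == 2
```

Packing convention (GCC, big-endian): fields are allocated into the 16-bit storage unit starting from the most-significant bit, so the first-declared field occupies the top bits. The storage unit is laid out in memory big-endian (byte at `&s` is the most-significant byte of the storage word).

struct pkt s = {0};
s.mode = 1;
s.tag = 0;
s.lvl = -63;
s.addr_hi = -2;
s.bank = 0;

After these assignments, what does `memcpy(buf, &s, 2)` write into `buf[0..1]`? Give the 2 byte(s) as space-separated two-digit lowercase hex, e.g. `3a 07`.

[13+:3] mode=1 & 0x7 = 0x1; word=0x2000
[12+:1] tag=0 & 0x1 = 0x0; word=0x2000
[5+:7] lvl=-63 & 0x7f = 0x41; word=0x2820
[1+:4] addr_hi=-2 & 0xf = 0xe; word=0x283c
[0+:1] bank=0 & 0x1 = 0x0; word=0x283c
word = 0x283c → big-endian bytes:
  [0]=0x28  [1]=0x3c

28 3c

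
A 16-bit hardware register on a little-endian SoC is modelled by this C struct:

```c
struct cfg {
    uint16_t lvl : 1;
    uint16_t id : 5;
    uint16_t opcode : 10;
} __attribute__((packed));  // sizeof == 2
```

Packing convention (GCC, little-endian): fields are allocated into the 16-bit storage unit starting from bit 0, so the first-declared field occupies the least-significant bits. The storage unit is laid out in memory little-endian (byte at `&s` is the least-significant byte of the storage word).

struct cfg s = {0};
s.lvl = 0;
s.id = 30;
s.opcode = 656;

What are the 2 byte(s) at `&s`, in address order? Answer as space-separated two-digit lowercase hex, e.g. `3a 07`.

3c a4

[0+:1] lvl=0 & 0x1 = 0x0; word=0x0000
[1+:5] id=30 & 0x1f = 0x1e; word=0x003c
[6+:10] opcode=656 & 0x3ff = 0x290; word=0xa43c
word = 0xa43c → little-endian bytes:
  [0]=0x3c  [1]=0xa4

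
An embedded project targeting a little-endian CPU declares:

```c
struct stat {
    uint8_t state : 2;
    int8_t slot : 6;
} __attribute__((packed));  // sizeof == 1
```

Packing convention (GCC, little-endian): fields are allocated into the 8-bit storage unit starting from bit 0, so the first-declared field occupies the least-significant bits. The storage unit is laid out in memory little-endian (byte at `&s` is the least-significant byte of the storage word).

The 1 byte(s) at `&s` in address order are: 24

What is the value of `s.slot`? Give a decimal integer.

9

[0]=0x24 (little-endian) → word 0x24
state:2 @ bit 0 → (0x24>>0)&0x3 = 0x0
slot:6 @ bit 2 → (0x24>>2)&0x3f = 0x9  ←
slot signed 6b, MSB=0: value = 9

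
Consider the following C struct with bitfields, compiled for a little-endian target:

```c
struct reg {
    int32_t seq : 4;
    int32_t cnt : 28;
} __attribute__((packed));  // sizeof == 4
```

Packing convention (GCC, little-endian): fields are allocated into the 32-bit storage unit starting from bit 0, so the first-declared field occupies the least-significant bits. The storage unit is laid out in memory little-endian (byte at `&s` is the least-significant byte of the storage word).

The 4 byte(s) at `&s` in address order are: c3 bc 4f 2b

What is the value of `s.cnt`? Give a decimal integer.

[0]=0xc3 [1]=0xbc [2]=0x4f [3]=0x2b (little-endian) → word 0x2b4fbcc3
seq:4 @ bit 0 → (0x2b4fbcc3>>0)&0xf = 0x3
cnt:28 @ bit 4 → (0x2b4fbcc3>>4)&0xfffffff = 0x2b4fbcc  ←
cnt signed 28b, MSB=0: value = 45415372

45415372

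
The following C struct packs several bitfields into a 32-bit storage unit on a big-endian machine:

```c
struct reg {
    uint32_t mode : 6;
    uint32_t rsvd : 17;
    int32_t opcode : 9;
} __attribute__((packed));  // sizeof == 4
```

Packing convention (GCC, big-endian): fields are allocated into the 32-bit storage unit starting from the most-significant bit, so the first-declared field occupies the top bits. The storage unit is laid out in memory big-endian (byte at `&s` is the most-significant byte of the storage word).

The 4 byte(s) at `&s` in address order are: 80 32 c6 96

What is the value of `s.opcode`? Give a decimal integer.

150

[0]=0x80 [1]=0x32 [2]=0xc6 [3]=0x96 (big-endian) → word 0x8032c696
mode:6 @ bit 26 → (0x8032c696>>26)&0x3f = 0x20
rsvd:17 @ bit 9 → (0x8032c696>>9)&0x1ffff = 0x1963
opcode:9 @ bit 0 → (0x8032c696>>0)&0x1ff = 0x96  ←
opcode signed 9b, MSB=0: value = 150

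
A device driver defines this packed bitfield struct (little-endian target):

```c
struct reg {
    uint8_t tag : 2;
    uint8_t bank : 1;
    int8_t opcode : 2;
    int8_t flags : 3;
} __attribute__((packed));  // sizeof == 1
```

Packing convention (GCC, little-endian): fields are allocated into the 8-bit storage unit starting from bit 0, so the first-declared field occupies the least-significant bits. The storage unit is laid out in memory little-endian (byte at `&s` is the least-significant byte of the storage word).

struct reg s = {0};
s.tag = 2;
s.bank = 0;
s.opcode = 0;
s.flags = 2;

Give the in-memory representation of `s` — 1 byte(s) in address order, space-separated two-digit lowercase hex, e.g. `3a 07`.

42

tag (2b) val=2 bits=0x2 at bit 0: 0x02
bank (1b) val=0 bits=0x0 at bit 2: 0x02
opcode (2b) val=0 bits=0x0 at bit 3: 0x02
flags (3b) val=2 bits=0x2 at bit 5: 0x42
word = 0x42 → little-endian bytes:
  [0]=0x42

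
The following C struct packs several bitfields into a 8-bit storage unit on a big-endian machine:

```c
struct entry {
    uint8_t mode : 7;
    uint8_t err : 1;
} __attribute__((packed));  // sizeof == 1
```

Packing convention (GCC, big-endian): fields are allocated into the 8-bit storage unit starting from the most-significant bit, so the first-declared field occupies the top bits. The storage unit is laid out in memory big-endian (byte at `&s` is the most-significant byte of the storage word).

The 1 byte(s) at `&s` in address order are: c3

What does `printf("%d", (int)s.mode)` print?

97

[0]=0xc3 (big-endian) → word 0xc3
mode [1+:7] = (word>>1) & 0x7f = 97  ←
err [0+:1] = (word>>0) & 0x1 = 1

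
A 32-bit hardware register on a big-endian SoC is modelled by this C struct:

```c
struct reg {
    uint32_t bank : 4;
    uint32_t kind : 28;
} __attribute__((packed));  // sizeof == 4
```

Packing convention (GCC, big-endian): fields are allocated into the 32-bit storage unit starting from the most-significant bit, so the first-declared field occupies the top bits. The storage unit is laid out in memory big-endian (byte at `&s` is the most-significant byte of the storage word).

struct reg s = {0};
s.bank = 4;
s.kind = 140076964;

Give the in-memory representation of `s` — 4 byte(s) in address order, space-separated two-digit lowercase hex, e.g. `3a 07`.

bank (4b) val=4 bits=0x4 at bit 28: 0x40000000
kind (28b) val=140076964 bits=0x85967a4 at bit 0: 0x485967a4
word = 0x485967a4 → big-endian bytes:
  [0]=0x48  [1]=0x59  [2]=0x67  [3]=0xa4

48 59 67 a4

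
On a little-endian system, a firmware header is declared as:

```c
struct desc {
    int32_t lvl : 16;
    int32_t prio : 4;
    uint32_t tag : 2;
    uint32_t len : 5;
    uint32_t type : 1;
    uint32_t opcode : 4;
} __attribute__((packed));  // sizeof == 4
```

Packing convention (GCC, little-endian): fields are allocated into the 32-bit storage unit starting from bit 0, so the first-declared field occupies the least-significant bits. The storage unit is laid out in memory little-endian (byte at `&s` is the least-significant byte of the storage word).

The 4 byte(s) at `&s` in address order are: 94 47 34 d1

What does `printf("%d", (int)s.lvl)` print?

18324

[0]=0x94 [1]=0x47 [2]=0x34 [3]=0xd1 (little-endian) → word 0xd1344794
lvl:16 @ bit 0 → (0xd1344794>>0)&0xffff = 0x4794  ←
prio:4 @ bit 16 → (0xd1344794>>16)&0xf = 0x4
tag:2 @ bit 20 → (0xd1344794>>20)&0x3 = 0x3
len:5 @ bit 22 → (0xd1344794>>22)&0x1f = 0x4
type:1 @ bit 27 → (0xd1344794>>27)&0x1 = 0x0
opcode:4 @ bit 28 → (0xd1344794>>28)&0xf = 0xd
lvl signed 16b, MSB=0: value = 18324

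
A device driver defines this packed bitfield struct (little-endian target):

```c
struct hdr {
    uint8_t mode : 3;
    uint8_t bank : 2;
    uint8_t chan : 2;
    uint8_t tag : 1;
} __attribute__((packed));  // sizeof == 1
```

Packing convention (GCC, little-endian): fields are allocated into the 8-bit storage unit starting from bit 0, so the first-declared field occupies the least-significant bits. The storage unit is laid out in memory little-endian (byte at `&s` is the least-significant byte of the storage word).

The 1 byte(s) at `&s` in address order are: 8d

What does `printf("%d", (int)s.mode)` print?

[0]=0x8d (little-endian) → word 0x8d
mode [0+:3] = (word>>0) & 0x7 = 5  ←
bank [3+:2] = (word>>3) & 0x3 = 1
chan [5+:2] = (word>>5) & 0x3 = 0
tag [7+:1] = (word>>7) & 0x1 = 1

5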